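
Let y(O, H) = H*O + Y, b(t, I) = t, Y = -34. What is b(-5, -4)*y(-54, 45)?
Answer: 12320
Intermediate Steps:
y(O, H) = -34 + H*O (y(O, H) = H*O - 34 = -34 + H*O)
b(-5, -4)*y(-54, 45) = -5*(-34 + 45*(-54)) = -5*(-34 - 2430) = -5*(-2464) = 12320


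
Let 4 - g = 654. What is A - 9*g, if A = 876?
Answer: 6726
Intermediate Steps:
g = -650 (g = 4 - 1*654 = 4 - 654 = -650)
A - 9*g = 876 - 9*(-650) = 876 + 5850 = 6726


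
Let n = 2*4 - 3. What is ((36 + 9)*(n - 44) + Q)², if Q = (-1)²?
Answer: 3076516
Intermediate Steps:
n = 5 (n = 8 - 3 = 5)
Q = 1
((36 + 9)*(n - 44) + Q)² = ((36 + 9)*(5 - 44) + 1)² = (45*(-39) + 1)² = (-1755 + 1)² = (-1754)² = 3076516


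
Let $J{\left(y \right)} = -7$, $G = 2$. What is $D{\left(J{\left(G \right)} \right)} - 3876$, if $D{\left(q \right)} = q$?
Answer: $-3883$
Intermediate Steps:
$D{\left(J{\left(G \right)} \right)} - 3876 = -7 - 3876 = -3883$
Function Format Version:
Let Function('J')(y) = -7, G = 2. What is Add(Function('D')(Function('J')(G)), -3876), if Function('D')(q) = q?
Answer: -3883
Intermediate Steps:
Add(Function('D')(Function('J')(G)), -3876) = Add(-7, -3876) = -3883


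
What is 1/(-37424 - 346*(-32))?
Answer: -1/26352 ≈ -3.7948e-5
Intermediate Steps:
1/(-37424 - 346*(-32)) = 1/(-37424 + 11072) = 1/(-26352) = -1/26352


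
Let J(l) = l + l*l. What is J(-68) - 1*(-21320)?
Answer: 25876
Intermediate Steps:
J(l) = l + l²
J(-68) - 1*(-21320) = -68*(1 - 68) - 1*(-21320) = -68*(-67) + 21320 = 4556 + 21320 = 25876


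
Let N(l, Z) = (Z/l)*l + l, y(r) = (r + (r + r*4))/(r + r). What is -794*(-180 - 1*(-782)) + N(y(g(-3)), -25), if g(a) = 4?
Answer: -478010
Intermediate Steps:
y(r) = 3 (y(r) = (r + (r + 4*r))/((2*r)) = (r + 5*r)*(1/(2*r)) = (6*r)*(1/(2*r)) = 3)
N(l, Z) = Z + l
-794*(-180 - 1*(-782)) + N(y(g(-3)), -25) = -794*(-180 - 1*(-782)) + (-25 + 3) = -794*(-180 + 782) - 22 = -794*602 - 22 = -477988 - 22 = -478010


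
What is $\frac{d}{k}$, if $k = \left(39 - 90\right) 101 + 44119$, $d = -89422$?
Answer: $- \frac{44711}{19484} \approx -2.2948$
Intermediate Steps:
$k = 38968$ ($k = \left(-51\right) 101 + 44119 = -5151 + 44119 = 38968$)
$\frac{d}{k} = - \frac{89422}{38968} = \left(-89422\right) \frac{1}{38968} = - \frac{44711}{19484}$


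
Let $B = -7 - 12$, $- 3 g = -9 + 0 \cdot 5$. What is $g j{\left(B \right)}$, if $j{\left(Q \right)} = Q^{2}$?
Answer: $1083$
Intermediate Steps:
$g = 3$ ($g = - \frac{-9 + 0 \cdot 5}{3} = - \frac{-9 + 0}{3} = \left(- \frac{1}{3}\right) \left(-9\right) = 3$)
$B = -19$ ($B = -7 - 12 = -19$)
$g j{\left(B \right)} = 3 \left(-19\right)^{2} = 3 \cdot 361 = 1083$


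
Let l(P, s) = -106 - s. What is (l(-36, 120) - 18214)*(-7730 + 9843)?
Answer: -38963720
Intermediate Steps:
(l(-36, 120) - 18214)*(-7730 + 9843) = ((-106 - 1*120) - 18214)*(-7730 + 9843) = ((-106 - 120) - 18214)*2113 = (-226 - 18214)*2113 = -18440*2113 = -38963720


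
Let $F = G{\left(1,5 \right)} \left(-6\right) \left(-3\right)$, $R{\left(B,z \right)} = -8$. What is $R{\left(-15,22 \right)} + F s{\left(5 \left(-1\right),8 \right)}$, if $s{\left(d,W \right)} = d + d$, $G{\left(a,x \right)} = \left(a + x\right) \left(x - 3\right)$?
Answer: $-2168$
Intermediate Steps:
$G{\left(a,x \right)} = \left(-3 + x\right) \left(a + x\right)$ ($G{\left(a,x \right)} = \left(a + x\right) \left(-3 + x\right) = \left(-3 + x\right) \left(a + x\right)$)
$s{\left(d,W \right)} = 2 d$
$F = 216$ ($F = \left(5^{2} - 3 - 15 + 1 \cdot 5\right) \left(-6\right) \left(-3\right) = \left(25 - 3 - 15 + 5\right) \left(-6\right) \left(-3\right) = 12 \left(-6\right) \left(-3\right) = \left(-72\right) \left(-3\right) = 216$)
$R{\left(-15,22 \right)} + F s{\left(5 \left(-1\right),8 \right)} = -8 + 216 \cdot 2 \cdot 5 \left(-1\right) = -8 + 216 \cdot 2 \left(-5\right) = -8 + 216 \left(-10\right) = -8 - 2160 = -2168$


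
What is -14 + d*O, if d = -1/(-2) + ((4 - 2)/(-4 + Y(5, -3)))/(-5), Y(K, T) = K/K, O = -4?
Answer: -248/15 ≈ -16.533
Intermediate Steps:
Y(K, T) = 1
d = 19/30 (d = -1/(-2) + ((4 - 2)/(-4 + 1))/(-5) = -1*(-½) + (2/(-3))*(-⅕) = ½ + (2*(-⅓))*(-⅕) = ½ - ⅔*(-⅕) = ½ + 2/15 = 19/30 ≈ 0.63333)
-14 + d*O = -14 + (19/30)*(-4) = -14 - 38/15 = -248/15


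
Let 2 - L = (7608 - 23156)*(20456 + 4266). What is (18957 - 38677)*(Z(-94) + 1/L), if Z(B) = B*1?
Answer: 12284709949340/6627201 ≈ 1.8537e+6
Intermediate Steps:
Z(B) = B
L = 384377658 (L = 2 - (7608 - 23156)*(20456 + 4266) = 2 - (-15548)*24722 = 2 - 1*(-384377656) = 2 + 384377656 = 384377658)
(18957 - 38677)*(Z(-94) + 1/L) = (18957 - 38677)*(-94 + 1/384377658) = -19720*(-94 + 1/384377658) = -19720*(-36131499851/384377658) = 12284709949340/6627201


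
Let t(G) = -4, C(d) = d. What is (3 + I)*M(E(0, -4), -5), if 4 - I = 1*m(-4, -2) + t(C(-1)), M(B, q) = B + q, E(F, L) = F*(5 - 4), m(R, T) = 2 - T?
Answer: -35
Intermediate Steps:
E(F, L) = F (E(F, L) = F*1 = F)
I = 4 (I = 4 - (1*(2 - 1*(-2)) - 4) = 4 - (1*(2 + 2) - 4) = 4 - (1*4 - 4) = 4 - (4 - 4) = 4 - 1*0 = 4 + 0 = 4)
(3 + I)*M(E(0, -4), -5) = (3 + 4)*(0 - 5) = 7*(-5) = -35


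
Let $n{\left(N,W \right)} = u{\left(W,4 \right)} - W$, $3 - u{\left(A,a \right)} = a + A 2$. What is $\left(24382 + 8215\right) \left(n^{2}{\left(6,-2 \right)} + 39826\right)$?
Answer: $1299023047$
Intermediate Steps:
$u{\left(A,a \right)} = 3 - a - 2 A$ ($u{\left(A,a \right)} = 3 - \left(a + A 2\right) = 3 - \left(a + 2 A\right) = 3 - a - 2 A$)
$n{\left(N,W \right)} = -1 - 3 W$ ($n{\left(N,W \right)} = \left(3 - 4 - 2 W\right) - W = \left(-1 - 2 W\right) - W = -1 - 3 W$)
$\left(24382 + 8215\right) \left(n^{2}{\left(6,-2 \right)} + 39826\right) = \left(24382 + 8215\right) \left(\left(-1 - -6\right)^{2} + 39826\right) = 32597 \left(\left(-1 + 6\right)^{2} + 39826\right) = 32597 \left(5^{2} + 39826\right) = 32597 \left(25 + 39826\right) = 32597 \cdot 39851 = 1299023047$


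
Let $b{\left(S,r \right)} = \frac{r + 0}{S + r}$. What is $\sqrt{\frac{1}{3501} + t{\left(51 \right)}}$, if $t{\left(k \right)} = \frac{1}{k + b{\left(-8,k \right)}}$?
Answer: $\frac{\sqrt{3704728247}}{436458} \approx 0.13946$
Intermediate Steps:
$b{\left(S,r \right)} = \frac{r}{S + r}$
$t{\left(k \right)} = \frac{1}{k + \frac{k}{-8 + k}}$
$\sqrt{\frac{1}{3501} + t{\left(51 \right)}} = \sqrt{\frac{1}{3501} + \frac{-8 + 51}{51 \left(-7 + 51\right)}} = \sqrt{\frac{1}{3501} + \frac{1}{51} \cdot \frac{1}{44} \cdot 43} = \sqrt{\frac{1}{3501} + \frac{43}{2244}} = \sqrt{\frac{50929}{2618748}} = \frac{\sqrt{3704728247}}{436458}$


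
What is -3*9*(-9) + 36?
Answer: 279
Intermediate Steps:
-3*9*(-9) + 36 = -27*(-9) + 36 = 243 + 36 = 279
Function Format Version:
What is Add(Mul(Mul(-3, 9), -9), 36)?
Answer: 279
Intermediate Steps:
Add(Mul(Mul(-3, 9), -9), 36) = Add(Mul(-27, -9), 36) = Add(243, 36) = 279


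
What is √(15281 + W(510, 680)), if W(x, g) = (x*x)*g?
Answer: √176883281 ≈ 13300.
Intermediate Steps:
W(x, g) = g*x² (W(x, g) = x²*g = g*x²)
√(15281 + W(510, 680)) = √(15281 + 680*510²) = √(15281 + 680*260100) = √(15281 + 176868000) = √176883281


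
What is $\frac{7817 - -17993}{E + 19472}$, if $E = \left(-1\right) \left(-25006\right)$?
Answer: $\frac{12905}{22239} \approx 0.58029$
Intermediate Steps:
$E = 25006$
$\frac{7817 - -17993}{E + 19472} = \frac{7817 - -17993}{25006 + 19472} = \frac{7817 + 17993}{44478} = 25810 \cdot \frac{1}{44478} = \frac{12905}{22239}$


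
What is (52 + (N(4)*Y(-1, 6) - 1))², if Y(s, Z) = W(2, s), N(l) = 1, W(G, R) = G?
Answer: 2809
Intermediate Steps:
Y(s, Z) = 2
(52 + (N(4)*Y(-1, 6) - 1))² = (52 + (1*2 - 1))² = (52 + (2 - 1))² = (52 + 1)² = 53² = 2809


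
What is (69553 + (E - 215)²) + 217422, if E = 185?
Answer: 287875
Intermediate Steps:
(69553 + (E - 215)²) + 217422 = (69553 + (185 - 215)²) + 217422 = (69553 + (-30)²) + 217422 = (69553 + 900) + 217422 = 70453 + 217422 = 287875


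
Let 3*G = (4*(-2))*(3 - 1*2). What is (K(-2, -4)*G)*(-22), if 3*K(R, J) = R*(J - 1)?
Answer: 1760/9 ≈ 195.56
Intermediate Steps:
K(R, J) = R*(-1 + J)/3 (K(R, J) = (R*(J - 1))/3 = (R*(-1 + J))/3 = R*(-1 + J)/3)
G = -8/3 (G = ((4*(-2))*(3 - 1*2))/3 = (-8*(3 - 2))/3 = (-8*1)/3 = (⅓)*(-8) = -8/3 ≈ -2.6667)
(K(-2, -4)*G)*(-22) = (((⅓)*(-2)*(-1 - 4))*(-8/3))*(-22) = (((⅓)*(-2)*(-5))*(-8/3))*(-22) = ((10/3)*(-8/3))*(-22) = -80/9*(-22) = 1760/9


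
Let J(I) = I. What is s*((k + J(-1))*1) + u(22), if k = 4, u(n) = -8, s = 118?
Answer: 346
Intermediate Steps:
s*((k + J(-1))*1) + u(22) = 118*((4 - 1)*1) - 8 = 118*(3*1) - 8 = 118*3 - 8 = 354 - 8 = 346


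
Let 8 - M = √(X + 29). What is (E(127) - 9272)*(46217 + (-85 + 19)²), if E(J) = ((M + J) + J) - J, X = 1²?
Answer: -462085501 - 50573*√30 ≈ -4.6236e+8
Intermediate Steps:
X = 1
M = 8 - √30 (M = 8 - √(1 + 29) = 8 - √30 ≈ 2.5228)
E(J) = 8 + J - √30 (E(J) = (((8 - √30) + J) + J) - J = ((8 + J - √30) + J) - J = (8 - √30 + 2*J) - J = 8 + J - √30)
(E(127) - 9272)*(46217 + (-85 + 19)²) = ((8 + 127 - √30) - 9272)*(46217 + (-85 + 19)²) = ((135 - √30) - 9272)*(46217 + (-66)²) = (-9137 - √30)*(46217 + 4356) = (-9137 - √30)*50573 = -462085501 - 50573*√30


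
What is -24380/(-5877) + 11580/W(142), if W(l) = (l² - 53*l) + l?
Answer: 2109067/417267 ≈ 5.0545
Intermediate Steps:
W(l) = l² - 52*l
-24380/(-5877) + 11580/W(142) = -24380/(-5877) + 11580/((142*(-52 + 142))) = -24380*(-1/5877) + 11580/((142*90)) = 24380/5877 + 11580/12780 = 24380/5877 + 11580*(1/12780) = 24380/5877 + 193/213 = 2109067/417267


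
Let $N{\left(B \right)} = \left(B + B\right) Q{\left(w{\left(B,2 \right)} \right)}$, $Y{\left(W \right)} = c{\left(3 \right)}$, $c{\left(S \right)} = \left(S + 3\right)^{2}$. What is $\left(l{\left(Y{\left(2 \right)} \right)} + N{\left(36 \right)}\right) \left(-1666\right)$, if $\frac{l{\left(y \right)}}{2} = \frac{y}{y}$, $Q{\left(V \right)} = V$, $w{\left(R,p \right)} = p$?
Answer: $-243236$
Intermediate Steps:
$c{\left(S \right)} = \left(3 + S\right)^{2}$
$Y{\left(W \right)} = 36$ ($Y{\left(W \right)} = \left(3 + 3\right)^{2} = 6^{2} = 36$)
$N{\left(B \right)} = 4 B$ ($N{\left(B \right)} = \left(B + B\right) 2 = 2 B 2 = 4 B$)
$l{\left(y \right)} = 2$ ($l{\left(y \right)} = 2 \frac{y}{y} = 2 \cdot 1 = 2$)
$\left(l{\left(Y{\left(2 \right)} \right)} + N{\left(36 \right)}\right) \left(-1666\right) = \left(2 + 4 \cdot 36\right) \left(-1666\right) = \left(2 + 144\right) \left(-1666\right) = 146 \left(-1666\right) = -243236$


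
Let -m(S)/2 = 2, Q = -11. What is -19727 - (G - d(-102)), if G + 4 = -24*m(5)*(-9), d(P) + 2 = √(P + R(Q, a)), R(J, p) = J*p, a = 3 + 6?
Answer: -18861 + I*√201 ≈ -18861.0 + 14.177*I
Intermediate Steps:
m(S) = -4 (m(S) = -2*2 = -4)
a = 9
d(P) = -2 + √(-99 + P) (d(P) = -2 + √(P - 11*9) = -2 + √(P - 99) = -2 + √(-99 + P))
G = -868 (G = -4 - 24*(-4)*(-9) = -4 + 96*(-9) = -4 - 864 = -868)
-19727 - (G - d(-102)) = -19727 - (-868 - (-2 + √(-99 - 102))) = -19727 - (-868 - (-2 + √(-201))) = -19727 - (-868 - (-2 + I*√201)) = -19727 - (-868 + (2 - I*√201)) = -19727 - (-866 - I*√201) = -19727 + (866 + I*√201) = -18861 + I*√201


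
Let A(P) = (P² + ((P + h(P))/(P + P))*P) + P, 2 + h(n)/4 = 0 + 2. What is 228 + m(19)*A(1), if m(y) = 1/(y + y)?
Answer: 17333/76 ≈ 228.07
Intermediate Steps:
h(n) = 0 (h(n) = -8 + 4*(0 + 2) = -8 + 4*2 = -8 + 8 = 0)
A(P) = P² + 3*P/2 (A(P) = (P² + ((P + 0)/(P + P))*P) + P = (P² + (P/((2*P)))*P) + P = (P² + (P*(1/(2*P)))*P) + P = (P² + P/2) + P = P² + 3*P/2)
m(y) = 1/(2*y)
228 + m(19)*A(1) = 228 + ((½)/19)*((½)*1*(3 + 2*1)) = 228 + ((½)*(1/19))*((½)*1*(3 + 2)) = 228 + ((½)*1*5)/38 = 228 + (1/38)*(5/2) = 228 + 5/76 = 17333/76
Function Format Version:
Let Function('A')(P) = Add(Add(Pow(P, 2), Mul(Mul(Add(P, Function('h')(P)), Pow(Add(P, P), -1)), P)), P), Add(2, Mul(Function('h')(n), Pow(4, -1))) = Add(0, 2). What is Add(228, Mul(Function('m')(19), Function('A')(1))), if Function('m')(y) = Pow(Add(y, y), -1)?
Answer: Rational(17333, 76) ≈ 228.07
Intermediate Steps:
Function('h')(n) = 0 (Function('h')(n) = Add(-8, Mul(4, Add(0, 2))) = Add(-8, Mul(4, 2)) = Add(-8, 8) = 0)
Function('A')(P) = Add(Pow(P, 2), Mul(Rational(3, 2), P)) (Function('A')(P) = Add(Add(Pow(P, 2), Mul(Mul(Add(P, 0), Pow(Add(P, P), -1)), P)), P) = Add(Add(Pow(P, 2), Mul(Mul(P, Pow(Mul(2, P), -1)), P)), P) = Add(Add(Pow(P, 2), Mul(Mul(P, Mul(Rational(1, 2), Pow(P, -1))), P)), P) = Add(Add(Pow(P, 2), Mul(Rational(1, 2), P)), P) = Add(Pow(P, 2), Mul(Rational(3, 2), P)))
Function('m')(y) = Mul(Rational(1, 2), Pow(y, -1)) (Function('m')(y) = Pow(Mul(2, y), -1) = Mul(Rational(1, 2), Pow(y, -1)))
Add(228, Mul(Function('m')(19), Function('A')(1))) = Add(228, Mul(Mul(Rational(1, 2), Pow(19, -1)), Mul(Rational(1, 2), 1, Add(3, Mul(2, 1))))) = Add(228, Mul(Mul(Rational(1, 2), Rational(1, 19)), Mul(Rational(1, 2), 1, Add(3, 2)))) = Add(228, Mul(Rational(1, 38), Mul(Rational(1, 2), 1, 5))) = Add(228, Mul(Rational(1, 38), Rational(5, 2))) = Add(228, Rational(5, 76)) = Rational(17333, 76)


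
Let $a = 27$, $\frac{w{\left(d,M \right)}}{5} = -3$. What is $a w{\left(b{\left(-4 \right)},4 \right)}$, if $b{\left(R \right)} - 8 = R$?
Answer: $-405$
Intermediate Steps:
$b{\left(R \right)} = 8 + R$
$w{\left(d,M \right)} = -15$ ($w{\left(d,M \right)} = 5 \left(-3\right) = -15$)
$a w{\left(b{\left(-4 \right)},4 \right)} = 27 \left(-15\right) = -405$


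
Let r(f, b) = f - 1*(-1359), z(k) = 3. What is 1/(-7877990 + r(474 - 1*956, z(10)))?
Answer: -1/7877113 ≈ -1.2695e-7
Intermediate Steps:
r(f, b) = 1359 + f (r(f, b) = f + 1359 = 1359 + f)
1/(-7877990 + r(474 - 1*956, z(10))) = 1/(-7877990 + (1359 + (474 - 1*956))) = 1/(-7877990 + (1359 + (474 - 956))) = 1/(-7877990 + (1359 - 482)) = 1/(-7877990 + 877) = 1/(-7877113) = -1/7877113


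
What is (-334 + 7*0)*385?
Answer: -128590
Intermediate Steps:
(-334 + 7*0)*385 = (-334 + 0)*385 = -334*385 = -128590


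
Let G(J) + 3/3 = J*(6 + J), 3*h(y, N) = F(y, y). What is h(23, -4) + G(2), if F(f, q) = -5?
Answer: 40/3 ≈ 13.333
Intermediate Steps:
h(y, N) = -5/3 (h(y, N) = (1/3)*(-5) = -5/3)
G(J) = -1 + J*(6 + J)
h(23, -4) + G(2) = -5/3 + (-1 + 2**2 + 6*2) = -5/3 + (-1 + 4 + 12) = -5/3 + 15 = 40/3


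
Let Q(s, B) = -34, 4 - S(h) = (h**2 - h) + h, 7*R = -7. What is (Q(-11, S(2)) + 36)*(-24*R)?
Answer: 48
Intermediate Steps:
R = -1 (R = (1/7)*(-7) = -1)
S(h) = 4 - h**2 (S(h) = 4 - ((h**2 - h) + h) = 4 - h**2)
(Q(-11, S(2)) + 36)*(-24*R) = (-34 + 36)*(-24*(-1)) = 2*24 = 48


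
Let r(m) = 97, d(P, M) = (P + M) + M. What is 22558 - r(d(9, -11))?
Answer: 22461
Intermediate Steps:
d(P, M) = P + 2*M (d(P, M) = (M + P) + M = P + 2*M)
22558 - r(d(9, -11)) = 22558 - 1*97 = 22558 - 97 = 22461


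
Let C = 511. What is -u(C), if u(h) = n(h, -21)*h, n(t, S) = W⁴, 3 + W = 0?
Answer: -41391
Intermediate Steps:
W = -3 (W = -3 + 0 = -3)
n(t, S) = 81 (n(t, S) = (-3)⁴ = 81)
u(h) = 81*h
-u(C) = -81*511 = -1*41391 = -41391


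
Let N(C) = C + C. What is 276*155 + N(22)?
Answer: 42824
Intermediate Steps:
N(C) = 2*C
276*155 + N(22) = 276*155 + 2*22 = 42780 + 44 = 42824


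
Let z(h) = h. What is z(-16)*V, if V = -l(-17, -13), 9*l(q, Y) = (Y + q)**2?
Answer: 1600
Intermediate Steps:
l(q, Y) = (Y + q)**2/9
V = -100 (V = -(-13 - 17)**2/9 = -(-30)**2/9 = -900/9 = -1*100 = -100)
z(-16)*V = -16*(-100) = 1600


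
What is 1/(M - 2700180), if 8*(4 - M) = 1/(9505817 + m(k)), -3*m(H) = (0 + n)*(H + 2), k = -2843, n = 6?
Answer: -76091992/205461770590593 ≈ -3.7035e-7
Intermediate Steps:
m(H) = -4 - 2*H (m(H) = -(0 + 6)*(H + 2)/3 = -2*(2 + H) = -(12 + 6*H)/3 = -4 - 2*H)
M = 304367967/76091992 (M = 4 - 1/(8*(9505817 + (-4 - 2*(-2843)))) = 4 - 1/(8*(9505817 + (-4 + 5686))) = 4 - 1/(8*(9505817 + 5682)) = 4 - ⅛/9511499 = 4 - ⅛*1/9511499 = 4 - 1/76091992 = 304367967/76091992 ≈ 4.0000)
1/(M - 2700180) = 1/(304367967/76091992 - 2700180) = 1/(-205461770590593/76091992) = -76091992/205461770590593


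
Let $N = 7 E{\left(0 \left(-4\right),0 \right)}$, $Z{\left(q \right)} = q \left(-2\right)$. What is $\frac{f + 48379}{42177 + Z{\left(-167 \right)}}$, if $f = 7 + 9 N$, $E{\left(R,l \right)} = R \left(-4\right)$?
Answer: $\frac{48386}{42511} \approx 1.1382$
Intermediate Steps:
$Z{\left(q \right)} = - 2 q$
$E{\left(R,l \right)} = - 4 R$
$N = 0$ ($N = 7 \left(- 4 \cdot 0 \left(-4\right)\right) = 7 \left(\left(-4\right) 0\right) = 7 \cdot 0 = 0$)
$f = 7$ ($f = 7 + 9 \cdot 0 = 7 + 0 = 7$)
$\frac{f + 48379}{42177 + Z{\left(-167 \right)}} = \frac{7 + 48379}{42177 - -334} = \frac{48386}{42177 + 334} = \frac{48386}{42511}$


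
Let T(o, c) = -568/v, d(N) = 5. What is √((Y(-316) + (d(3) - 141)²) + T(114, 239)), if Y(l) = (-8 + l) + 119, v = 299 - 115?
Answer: √9674306/23 ≈ 135.23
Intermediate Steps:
v = 184
T(o, c) = -71/23 (T(o, c) = -568/184 = -568*1/184 = -71/23)
Y(l) = 111 + l
√((Y(-316) + (d(3) - 141)²) + T(114, 239)) = √(((111 - 316) + (5 - 141)²) - 71/23) = √((-205 + (-136)²) - 71/23) = √((-205 + 18496) - 71/23) = √(18291 - 71/23) = √(420622/23) = √9674306/23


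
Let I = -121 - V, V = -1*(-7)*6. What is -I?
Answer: 163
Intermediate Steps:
V = 42 (V = 7*6 = 42)
I = -163 (I = -121 - 1*42 = -121 - 42 = -163)
-I = -1*(-163) = 163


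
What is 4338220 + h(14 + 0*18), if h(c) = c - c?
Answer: 4338220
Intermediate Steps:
h(c) = 0
4338220 + h(14 + 0*18) = 4338220 + 0 = 4338220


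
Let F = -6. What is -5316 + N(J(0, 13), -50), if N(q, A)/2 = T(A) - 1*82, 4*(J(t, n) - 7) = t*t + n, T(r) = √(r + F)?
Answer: -5480 + 4*I*√14 ≈ -5480.0 + 14.967*I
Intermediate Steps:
T(r) = √(-6 + r) (T(r) = √(r - 6) = √(-6 + r))
J(t, n) = 7 + n/4 + t²/4 (J(t, n) = 7 + (t*t + n)/4 = 7 + (t² + n)/4 = 7 + (n + t²)/4 = 7 + (n/4 + t²/4) = 7 + n/4 + t²/4)
N(q, A) = -164 + 2*√(-6 + A) (N(q, A) = 2*(√(-6 + A) - 1*82) = 2*(√(-6 + A) - 82) = 2*(-82 + √(-6 + A)) = -164 + 2*√(-6 + A))
-5316 + N(J(0, 13), -50) = -5316 + (-164 + 2*√(-6 - 50)) = -5316 + (-164 + 2*√(-56)) = -5316 + (-164 + 2*(2*I*√14)) = -5316 + (-164 + 4*I*√14) = -5480 + 4*I*√14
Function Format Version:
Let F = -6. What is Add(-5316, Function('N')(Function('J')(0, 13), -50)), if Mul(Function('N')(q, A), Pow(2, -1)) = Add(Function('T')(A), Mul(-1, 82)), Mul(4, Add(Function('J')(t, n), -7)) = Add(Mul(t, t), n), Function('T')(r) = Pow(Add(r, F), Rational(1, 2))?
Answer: Add(-5480, Mul(4, I, Pow(14, Rational(1, 2)))) ≈ Add(-5480.0, Mul(14.967, I))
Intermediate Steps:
Function('T')(r) = Pow(Add(-6, r), Rational(1, 2)) (Function('T')(r) = Pow(Add(r, -6), Rational(1, 2)) = Pow(Add(-6, r), Rational(1, 2)))
Function('J')(t, n) = Add(7, Mul(Rational(1, 4), n), Mul(Rational(1, 4), Pow(t, 2))) (Function('J')(t, n) = Add(7, Mul(Rational(1, 4), Add(Mul(t, t), n))) = Add(7, Mul(Rational(1, 4), Add(Pow(t, 2), n))) = Add(7, Mul(Rational(1, 4), Add(n, Pow(t, 2)))) = Add(7, Add(Mul(Rational(1, 4), n), Mul(Rational(1, 4), Pow(t, 2)))) = Add(7, Mul(Rational(1, 4), n), Mul(Rational(1, 4), Pow(t, 2))))
Function('N')(q, A) = Add(-164, Mul(2, Pow(Add(-6, A), Rational(1, 2)))) (Function('N')(q, A) = Mul(2, Add(Pow(Add(-6, A), Rational(1, 2)), Mul(-1, 82))) = Mul(2, Add(Pow(Add(-6, A), Rational(1, 2)), -82)) = Mul(2, Add(-82, Pow(Add(-6, A), Rational(1, 2)))) = Add(-164, Mul(2, Pow(Add(-6, A), Rational(1, 2)))))
Add(-5316, Function('N')(Function('J')(0, 13), -50)) = Add(-5316, Add(-164, Mul(2, Pow(Add(-6, -50), Rational(1, 2))))) = Add(-5316, Add(-164, Mul(2, Pow(-56, Rational(1, 2))))) = Add(-5316, Add(-164, Mul(2, Mul(2, I, Pow(14, Rational(1, 2)))))) = Add(-5316, Add(-164, Mul(4, I, Pow(14, Rational(1, 2))))) = Add(-5480, Mul(4, I, Pow(14, Rational(1, 2))))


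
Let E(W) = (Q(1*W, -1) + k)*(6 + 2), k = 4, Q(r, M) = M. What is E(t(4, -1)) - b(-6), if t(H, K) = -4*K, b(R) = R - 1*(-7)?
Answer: 23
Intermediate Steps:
b(R) = 7 + R (b(R) = R + 7 = 7 + R)
E(W) = 24 (E(W) = (-1 + 4)*(6 + 2) = 3*8 = 24)
E(t(4, -1)) - b(-6) = 24 - (7 - 6) = 24 - 1*1 = 24 - 1 = 23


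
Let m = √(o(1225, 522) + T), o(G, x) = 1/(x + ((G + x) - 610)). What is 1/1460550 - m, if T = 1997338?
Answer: 1/1460550 - √5497235429637/1659 ≈ -1413.3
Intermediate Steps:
o(G, x) = 1/(-610 + G + 2*x) (o(G, x) = 1/(x + (-610 + G + x)) = 1/(-610 + G + 2*x))
m = √5497235429637/1659 (m = √(1/(-610 + 1225 + 2*522) + 1997338) = √(1/(-610 + 1225 + 1044) + 1997338) = √(1/1659 + 1997338) = √(3313583743/1659) = √5497235429637/1659 ≈ 1413.3)
1/1460550 - m = 1/1460550 - √5497235429637/1659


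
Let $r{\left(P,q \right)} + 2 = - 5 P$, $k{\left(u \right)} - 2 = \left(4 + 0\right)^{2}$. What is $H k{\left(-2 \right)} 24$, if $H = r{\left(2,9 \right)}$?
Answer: $-5184$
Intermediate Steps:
$k{\left(u \right)} = 18$ ($k{\left(u \right)} = 2 + \left(4 + 0\right)^{2} = 2 + 4^{2} = 2 + 16 = 18$)
$r{\left(P,q \right)} = -2 - 5 P$
$H = -12$ ($H = -2 - 10 = -12$)
$H k{\left(-2 \right)} 24 = - 12 \cdot 18 \cdot 24 = \left(-12\right) 432 = -5184$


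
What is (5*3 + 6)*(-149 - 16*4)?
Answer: -4473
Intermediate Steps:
(5*3 + 6)*(-149 - 16*4) = (15 + 6)*(-149 - 64) = 21*(-213) = -4473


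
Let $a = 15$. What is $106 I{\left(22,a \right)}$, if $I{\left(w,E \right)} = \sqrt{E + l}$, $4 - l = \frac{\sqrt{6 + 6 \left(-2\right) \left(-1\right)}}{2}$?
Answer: $53 \sqrt{76 - 6 \sqrt{2}} \approx 435.49$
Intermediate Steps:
$l = 4 - \frac{3 \sqrt{2}}{2}$ ($l = 4 - \frac{\sqrt{6 + 6 \left(-2\right) \left(-1\right)}}{2} = 4 - \sqrt{6 - -12} \cdot \frac{1}{2} = 4 - \sqrt{6 + 12} \cdot \frac{1}{2} = 4 - \sqrt{18} \cdot \frac{1}{2} = 4 - 3 \sqrt{2} \cdot \frac{1}{2} = 4 - \frac{3 \sqrt{2}}{2} \approx 1.8787$)
$I{\left(w,E \right)} = \sqrt{4 + E - \frac{3 \sqrt{2}}{2}}$ ($I{\left(w,E \right)} = \sqrt{E + \left(4 - \frac{3 \sqrt{2}}{2}\right)} = \sqrt{4 + E - \frac{3 \sqrt{2}}{2}}$)
$106 I{\left(22,a \right)} = 106 \frac{\sqrt{16 - 6 \sqrt{2} + 4 \cdot 15}}{2} = 106 \frac{\sqrt{16 - 6 \sqrt{2} + 60}}{2} = 106 \frac{\sqrt{76 - 6 \sqrt{2}}}{2} = 53 \sqrt{76 - 6 \sqrt{2}}$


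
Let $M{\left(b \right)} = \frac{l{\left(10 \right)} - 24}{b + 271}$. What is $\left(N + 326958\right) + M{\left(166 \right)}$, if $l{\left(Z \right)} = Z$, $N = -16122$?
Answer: $\frac{135835318}{437} \approx 3.1084 \cdot 10^{5}$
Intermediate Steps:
$M{\left(b \right)} = - \frac{14}{271 + b}$ ($M{\left(b \right)} = \frac{10 - 24}{b + 271} = - \frac{14}{271 + b}$)
$\left(N + 326958\right) + M{\left(166 \right)} = \left(-16122 + 326958\right) - \frac{14}{271 + 166} = 310836 - \frac{14}{437} = \frac{135835318}{437}$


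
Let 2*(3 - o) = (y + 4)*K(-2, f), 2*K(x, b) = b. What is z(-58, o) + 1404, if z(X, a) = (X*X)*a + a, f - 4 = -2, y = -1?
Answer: 12903/2 ≈ 6451.5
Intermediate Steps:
f = 2 (f = 4 - 2 = 2)
K(x, b) = b/2
o = 3/2 (o = 3 - (-1 + 4)*(½)*2/2 = 3 - 3/2 = 3/2 ≈ 1.5000)
z(X, a) = a + a*X² (z(X, a) = X²*a + a = a*X² + a = a + a*X²)
z(-58, o) + 1404 = 3*(1 + (-58)²)/2 + 1404 = 3*(1 + 3364)/2 + 1404 = (3/2)*3365 + 1404 = 10095/2 + 1404 = 12903/2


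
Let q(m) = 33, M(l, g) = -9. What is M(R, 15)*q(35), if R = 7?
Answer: -297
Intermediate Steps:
M(R, 15)*q(35) = -9*33 = -297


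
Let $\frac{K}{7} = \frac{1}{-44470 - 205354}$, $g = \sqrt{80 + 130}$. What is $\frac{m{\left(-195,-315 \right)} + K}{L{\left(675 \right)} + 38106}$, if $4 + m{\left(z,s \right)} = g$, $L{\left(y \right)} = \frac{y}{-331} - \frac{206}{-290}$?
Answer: $- \frac{47961547485}{456886547270912} + \frac{47995 \sqrt{210}}{1828833688} \approx 0.00027533$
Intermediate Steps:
$L{\left(y \right)} = \frac{103}{145} - \frac{y}{331}$ ($L{\left(y \right)} = y \left(- \frac{1}{331}\right) - - \frac{103}{145} = - \frac{y}{331} + \frac{103}{145} = \frac{103}{145} - \frac{y}{331}$)
$g = \sqrt{210} \approx 14.491$
$m{\left(z,s \right)} = -4 + \sqrt{210}$
$K = - \frac{7}{249824}$ ($K = \frac{7}{-44470 - 205354} = \frac{7}{-249824} = 7 \left(- \frac{1}{249824}\right) = - \frac{7}{249824} \approx -2.802 \cdot 10^{-5}$)
$\frac{m{\left(-195,-315 \right)} + K}{L{\left(675 \right)} + 38106} = \frac{\left(-4 + \sqrt{210}\right) - \frac{7}{249824}}{\left(\frac{103}{145} - \frac{675}{331}\right) + 38106} = \frac{- \frac{999303}{249824} + \sqrt{210}}{\left(\frac{103}{145} - \frac{675}{331}\right) + 38106} = \frac{- \frac{999303}{249824} + \sqrt{210}}{- \frac{63782}{47995} + 38106} = \frac{- \frac{999303}{249824} + \sqrt{210}}{\frac{1828833688}{47995}} = \left(- \frac{999303}{249824} + \sqrt{210}\right) \frac{47995}{1828833688} = - \frac{47961547485}{456886547270912} + \frac{47995 \sqrt{210}}{1828833688}$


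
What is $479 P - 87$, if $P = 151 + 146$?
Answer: $142176$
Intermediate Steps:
$P = 297$
$479 P - 87 = 479 \cdot 297 - 87 = 142263 - 87 = 142176$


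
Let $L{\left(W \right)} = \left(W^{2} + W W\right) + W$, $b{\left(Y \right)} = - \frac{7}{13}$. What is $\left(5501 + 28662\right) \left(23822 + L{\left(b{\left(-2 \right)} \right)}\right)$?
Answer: $\frac{137537675775}{169} \approx 8.1383 \cdot 10^{8}$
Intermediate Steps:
$b{\left(Y \right)} = - \frac{7}{13}$ ($b{\left(Y \right)} = \left(-7\right) \frac{1}{13} = - \frac{7}{13}$)
$L{\left(W \right)} = W + 2 W^{2}$ ($L{\left(W \right)} = \left(W^{2} + W^{2}\right) + W = 2 W^{2} + W = W + 2 W^{2}$)
$\left(5501 + 28662\right) \left(23822 + L{\left(b{\left(-2 \right)} \right)}\right) = \left(5501 + 28662\right) \left(23822 - \frac{7 \left(1 + 2 \left(- \frac{7}{13}\right)\right)}{13}\right) = 34163 \left(23822 - \frac{7 \left(1 - \frac{14}{13}\right)}{13}\right) = 34163 \left(23822 - - \frac{7}{169}\right) = 34163 \left(23822 + \frac{7}{169}\right) = 34163 \cdot \frac{4025925}{169} = \frac{137537675775}{169}$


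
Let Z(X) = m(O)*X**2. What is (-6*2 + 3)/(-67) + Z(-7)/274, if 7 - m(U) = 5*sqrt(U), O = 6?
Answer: 25447/18358 - 245*sqrt(6)/274 ≈ -0.80408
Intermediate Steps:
m(U) = 7 - 5*sqrt(U)
Z(X) = X**2*(7 - 5*sqrt(6)) (Z(X) = (7 - 5*sqrt(6))*X**2 = X**2*(7 - 5*sqrt(6)))
(-6*2 + 3)/(-67) + Z(-7)/274 = (-6*2 + 3)/(-67) + ((-7)**2*(7 - 5*sqrt(6)))/274 = (-12 + 3)*(-1/67) + (49*(7 - 5*sqrt(6)))*(1/274) = -9*(-1/67) + (343 - 245*sqrt(6))*(1/274) = 9/67 + (343/274 - 245*sqrt(6)/274) = 25447/18358 - 245*sqrt(6)/274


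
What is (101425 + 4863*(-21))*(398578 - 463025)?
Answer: 44984006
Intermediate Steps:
(101425 + 4863*(-21))*(398578 - 463025) = (101425 - 102123)*(-64447) = -698*(-64447) = 44984006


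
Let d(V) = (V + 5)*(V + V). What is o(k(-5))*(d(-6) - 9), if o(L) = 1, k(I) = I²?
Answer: 3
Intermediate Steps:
d(V) = 2*V*(5 + V) (d(V) = (5 + V)*(2*V) = 2*V*(5 + V))
o(k(-5))*(d(-6) - 9) = 1*(2*(-6)*(5 - 6) - 9) = 1*(2*(-6)*(-1) - 9) = 1*(12 - 9) = 1*3 = 3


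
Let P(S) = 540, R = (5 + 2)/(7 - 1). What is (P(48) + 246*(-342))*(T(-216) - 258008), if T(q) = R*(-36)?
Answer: 21570915600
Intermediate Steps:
R = 7/6 ≈ 1.1667
T(q) = -42 (T(q) = (7/6)*(-36) = -42)
(P(48) + 246*(-342))*(T(-216) - 258008) = (540 + 246*(-342))*(-42 - 258008) = (540 - 84132)*(-258050) = -83592*(-258050) = 21570915600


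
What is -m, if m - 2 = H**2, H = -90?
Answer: -8102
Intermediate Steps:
m = 8102 (m = 2 + (-90)**2 = 2 + 8100 = 8102)
-m = -1*8102 = -8102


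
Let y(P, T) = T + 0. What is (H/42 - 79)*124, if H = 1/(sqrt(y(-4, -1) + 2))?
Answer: -205654/21 ≈ -9793.0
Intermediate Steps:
y(P, T) = T
H = 1 (H = 1/(sqrt(-1 + 2)) = 1/(sqrt(1)) = 1/1 = 1)
(H/42 - 79)*124 = (1/42 - 79)*124 = -3317/42*124 = -205654/21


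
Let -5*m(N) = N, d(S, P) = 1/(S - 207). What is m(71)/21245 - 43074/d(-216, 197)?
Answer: 1935451579879/106225 ≈ 1.8220e+7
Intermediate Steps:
d(S, P) = 1/(-207 + S)
m(N) = -N/5
m(71)/21245 - 43074/d(-216, 197) = -⅕*71/21245 - 43074/(1/(-207 - 216)) = -71/5*1/21245 - 43074/(1/(-423)) = -71/106225 - 43074/(-1/423) = -71/106225 - 43074*(-423) = -71/106225 + 18220302 = 1935451579879/106225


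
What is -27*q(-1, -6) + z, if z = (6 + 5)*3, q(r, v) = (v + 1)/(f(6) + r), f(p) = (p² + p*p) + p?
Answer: 2676/77 ≈ 34.753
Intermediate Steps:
f(p) = p + 2*p² (f(p) = (p² + p²) + p = 2*p² + p = p + 2*p²)
q(r, v) = (1 + v)/(78 + r) (q(r, v) = (v + 1)/(6*(1 + 2*6) + r) = (1 + v)/(6*(1 + 12) + r) = (1 + v)/(6*13 + r) = (1 + v)/(78 + r))
z = 33 (z = 11*3 = 33)
-27*q(-1, -6) + z = -27*(1 - 6)/(78 - 1) + 33 = -27*(-5)/77 + 33 = -27*(-5/77) + 33 = 135/77 + 33 = 2676/77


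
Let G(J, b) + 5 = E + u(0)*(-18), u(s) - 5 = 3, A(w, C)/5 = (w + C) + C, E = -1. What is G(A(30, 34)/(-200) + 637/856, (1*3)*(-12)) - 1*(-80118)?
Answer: 79968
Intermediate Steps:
A(w, C) = 5*w + 10*C (A(w, C) = 5*((w + C) + C) = 5*((C + w) + C) = 5*(w + 2*C) = 5*w + 10*C)
u(s) = 8 (u(s) = 5 + 3 = 8)
G(J, b) = -150 (G(J, b) = -5 + (-1 + 8*(-18)) = -5 + (-1 - 144) = -5 - 145 = -150)
G(A(30, 34)/(-200) + 637/856, (1*3)*(-12)) - 1*(-80118) = -150 - 1*(-80118) = -150 + 80118 = 79968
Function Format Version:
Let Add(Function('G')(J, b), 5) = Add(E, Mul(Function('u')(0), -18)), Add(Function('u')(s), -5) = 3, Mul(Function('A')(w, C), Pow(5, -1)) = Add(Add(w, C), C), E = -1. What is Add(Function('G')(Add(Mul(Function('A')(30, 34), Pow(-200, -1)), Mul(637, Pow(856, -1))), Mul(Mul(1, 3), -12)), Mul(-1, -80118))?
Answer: 79968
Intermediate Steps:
Function('A')(w, C) = Add(Mul(5, w), Mul(10, C)) (Function('A')(w, C) = Mul(5, Add(Add(w, C), C)) = Mul(5, Add(Add(C, w), C)) = Mul(5, Add(w, Mul(2, C))) = Add(Mul(5, w), Mul(10, C)))
Function('u')(s) = 8 (Function('u')(s) = Add(5, 3) = 8)
Function('G')(J, b) = -150 (Function('G')(J, b) = Add(-5, Add(-1, Mul(8, -18))) = Add(-5, Add(-1, -144)) = Add(-5, -145) = -150)
Add(Function('G')(Add(Mul(Function('A')(30, 34), Pow(-200, -1)), Mul(637, Pow(856, -1))), Mul(Mul(1, 3), -12)), Mul(-1, -80118)) = Add(-150, Mul(-1, -80118)) = Add(-150, 80118) = 79968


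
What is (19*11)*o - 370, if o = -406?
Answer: -85224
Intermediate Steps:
(19*11)*o - 370 = (19*11)*(-406) - 370 = 209*(-406) - 370 = -84854 - 370 = -85224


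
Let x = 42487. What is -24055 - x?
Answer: -66542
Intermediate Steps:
-24055 - x = -24055 - 1*42487 = -24055 - 42487 = -66542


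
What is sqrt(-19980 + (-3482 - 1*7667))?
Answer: I*sqrt(31129) ≈ 176.43*I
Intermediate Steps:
sqrt(-19980 + (-3482 - 1*7667)) = sqrt(-19980 + (-3482 - 7667)) = sqrt(-19980 - 11149) = sqrt(-31129) = I*sqrt(31129)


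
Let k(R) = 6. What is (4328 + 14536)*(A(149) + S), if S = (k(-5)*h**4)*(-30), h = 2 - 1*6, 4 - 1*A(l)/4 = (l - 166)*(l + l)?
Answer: -486691200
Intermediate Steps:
A(l) = 16 - 8*l*(-166 + l) (A(l) = 16 - 4*(l - 166)*(l + l) = 16 - 4*(-166 + l)*2*l = 16 - 8*l*(-166 + l))
h = -4 (h = 2 - 6 = -4)
S = -46080 (S = (6*(-4)**4)*(-30) = (6*256)*(-30) = 1536*(-30) = -46080)
(4328 + 14536)*(A(149) + S) = (4328 + 14536)*((16 - 8*149**2 + 1328*149) - 46080) = 18864*((16 - 8*22201 + 197872) - 46080) = 18864*((16 - 177608 + 197872) - 46080) = 18864*(20280 - 46080) = 18864*(-25800) = -486691200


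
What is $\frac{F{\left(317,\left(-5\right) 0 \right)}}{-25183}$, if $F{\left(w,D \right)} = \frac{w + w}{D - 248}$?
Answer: $\frac{317}{3122692} \approx 0.00010151$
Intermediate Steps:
$F{\left(w,D \right)} = \frac{2 w}{-248 + D}$
$\frac{F{\left(317,\left(-5\right) 0 \right)}}{-25183} = \frac{2 \cdot 317 \frac{1}{-248 - 0}}{-25183} = 2 \cdot 317 \frac{1}{-248 + 0} \left(- \frac{1}{25183}\right) = 2 \cdot 317 \frac{1}{-248} \left(- \frac{1}{25183}\right) = 2 \cdot 317 \left(- \frac{1}{248}\right) \left(- \frac{1}{25183}\right) = \left(- \frac{317}{124}\right) \left(- \frac{1}{25183}\right) = \frac{317}{3122692}$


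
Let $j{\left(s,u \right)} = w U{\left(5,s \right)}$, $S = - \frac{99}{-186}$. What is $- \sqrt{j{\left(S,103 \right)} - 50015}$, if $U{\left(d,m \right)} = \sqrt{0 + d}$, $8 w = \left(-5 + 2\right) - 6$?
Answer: $- \frac{i \sqrt{800240 + 18 \sqrt{5}}}{4} \approx - 223.65 i$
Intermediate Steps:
$w = - \frac{9}{8}$ ($w = \frac{\left(-5 + 2\right) - 6}{8} = \frac{-3 - 6}{8} = \frac{1}{8} \left(-9\right) = - \frac{9}{8} \approx -1.125$)
$S = \frac{33}{62}$ ($S = \left(-99\right) \left(- \frac{1}{186}\right) = \frac{33}{62} \approx 0.53226$)
$U{\left(d,m \right)} = \sqrt{d}$
$j{\left(s,u \right)} = - \frac{9 \sqrt{5}}{8}$
$- \sqrt{j{\left(S,103 \right)} - 50015} = - \sqrt{- \frac{9 \sqrt{5}}{8} - 50015} = - \sqrt{-50015 - \frac{9 \sqrt{5}}{8}}$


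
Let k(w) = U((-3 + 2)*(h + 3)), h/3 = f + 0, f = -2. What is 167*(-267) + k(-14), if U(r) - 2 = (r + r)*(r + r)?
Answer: -44551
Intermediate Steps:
h = -6 (h = 3*(-2 + 0) = 3*(-2) = -6)
U(r) = 2 + 4*r**2 (U(r) = 2 + (r + r)*(r + r) = 2 + (2*r)*(2*r) = 2 + 4*r**2)
k(w) = 38 (k(w) = 2 + 4*((-3 + 2)*(-6 + 3))**2 = 2 + 4*(-1*(-3))**2 = 2 + 4*3**2 = 2 + 4*9 = 2 + 36 = 38)
167*(-267) + k(-14) = 167*(-267) + 38 = -44589 + 38 = -44551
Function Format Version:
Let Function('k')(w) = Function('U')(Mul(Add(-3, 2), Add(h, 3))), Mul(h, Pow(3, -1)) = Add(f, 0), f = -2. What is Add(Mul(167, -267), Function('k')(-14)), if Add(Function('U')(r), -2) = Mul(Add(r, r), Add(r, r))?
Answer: -44551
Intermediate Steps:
h = -6 (h = Mul(3, Add(-2, 0)) = Mul(3, -2) = -6)
Function('U')(r) = Add(2, Mul(4, Pow(r, 2))) (Function('U')(r) = Add(2, Mul(Add(r, r), Add(r, r))) = Add(2, Mul(Mul(2, r), Mul(2, r))) = Add(2, Mul(4, Pow(r, 2))))
Function('k')(w) = 38 (Function('k')(w) = Add(2, Mul(4, Pow(Mul(Add(-3, 2), Add(-6, 3)), 2))) = Add(2, Mul(4, Pow(Mul(-1, -3), 2))) = Add(2, Mul(4, Pow(3, 2))) = Add(2, Mul(4, 9)) = Add(2, 36) = 38)
Add(Mul(167, -267), Function('k')(-14)) = Add(Mul(167, -267), 38) = Add(-44589, 38) = -44551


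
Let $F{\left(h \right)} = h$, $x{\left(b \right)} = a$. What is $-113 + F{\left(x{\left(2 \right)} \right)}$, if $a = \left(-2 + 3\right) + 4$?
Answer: $-108$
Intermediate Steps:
$a = 5$ ($a = 1 + 4 = 5$)
$x{\left(b \right)} = 5$
$-113 + F{\left(x{\left(2 \right)} \right)} = -113 + 5 = -108$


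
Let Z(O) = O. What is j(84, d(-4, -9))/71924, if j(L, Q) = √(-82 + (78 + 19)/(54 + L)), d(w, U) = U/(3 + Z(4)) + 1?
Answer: I*√1548222/9925512 ≈ 0.00012536*I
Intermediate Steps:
d(w, U) = 1 + U/7 (d(w, U) = U/(3 + 4) + 1 = U/7 + 1 = 1 + U/7)
j(L, Q) = √(-82 + 97/(54 + L))
j(84, d(-4, -9))/71924 = √((-4331 - 82*84)/(54 + 84))/71924 = √((-4331 - 6888)/138)*(1/71924) = √((1/138)*(-11219))*(1/71924) = √(-11219/138)*(1/71924) = (I*√1548222/138)*(1/71924) = I*√1548222/9925512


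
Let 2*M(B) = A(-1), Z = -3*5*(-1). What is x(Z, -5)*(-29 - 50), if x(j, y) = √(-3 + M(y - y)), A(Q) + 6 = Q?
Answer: -79*I*√26/2 ≈ -201.41*I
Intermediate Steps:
Z = 15 (Z = -15*(-1) = 15)
A(Q) = -6 + Q
M(B) = -7/2 (M(B) = (-6 - 1)/2 = (½)*(-7) = -7/2)
x(j, y) = I*√26/2 (x(j, y) = √(-3 - 7/2) = √(-13/2) = I*√26/2)
x(Z, -5)*(-29 - 50) = (I*√26/2)*(-29 - 50) = (I*√26/2)*(-79) = -79*I*√26/2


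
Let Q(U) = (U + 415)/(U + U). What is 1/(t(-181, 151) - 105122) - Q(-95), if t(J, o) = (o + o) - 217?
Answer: 3361165/1995703 ≈ 1.6842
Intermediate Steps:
Q(U) = (415 + U)/(2*U) (Q(U) = (415 + U)/((2*U)) = (415 + U)*(1/(2*U)) = (415 + U)/(2*U))
t(J, o) = -217 + 2*o (t(J, o) = 2*o - 217 = -217 + 2*o)
1/(t(-181, 151) - 105122) - Q(-95) = 1/((-217 + 2*151) - 105122) - (415 - 95)/(2*(-95)) = 1/((-217 + 302) - 105122) - (-1)*320/(2*95) = 1/(85 - 105122) - 1*(-32/19) = 1/(-105037) + 32/19 = -1/105037 + 32/19 = 3361165/1995703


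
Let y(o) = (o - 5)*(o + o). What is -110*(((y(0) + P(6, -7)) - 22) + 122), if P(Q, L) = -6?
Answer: -10340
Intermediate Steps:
y(o) = 2*o*(-5 + o) (y(o) = (-5 + o)*(2*o) = 2*o*(-5 + o))
-110*(((y(0) + P(6, -7)) - 22) + 122) = -110*(((2*0*(-5 + 0) - 6) - 22) + 122) = -110*(((2*0*(-5) - 6) - 22) + 122) = -110*(((0 - 6) - 22) + 122) = -110*((-6 - 22) + 122) = -110*(-28 + 122) = -110*94 = -10340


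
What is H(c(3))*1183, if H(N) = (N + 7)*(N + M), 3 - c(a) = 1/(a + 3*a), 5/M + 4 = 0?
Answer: 703885/36 ≈ 19552.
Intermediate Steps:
M = -5/4 (M = 5/(-4 + 0) = 5/(-4) = 5*(-1/4) = -5/4 ≈ -1.2500)
c(a) = 3 - 1/(4*a) (c(a) = 3 - 1/(a + 3*a) = 3 - 1/(4*a))
H(N) = (7 + N)*(-5/4 + N) (H(N) = (N + 7)*(N - 5/4) = (7 + N)*(-5/4 + N))
H(c(3))*1183 = (-35/4 + (3 - 1/4/3)**2 + 23*(3 - 1/4/3)/4)*1183 = (-35/4 + (3 - 1/4*1/3)**2 + 23*(3 - 1/4*1/3)/4)*1183 = (-35/4 + (3 - 1/12)**2 + 23*(3 - 1/12)/4)*1183 = (-35/4 + (35/12)**2 + (23/4)*(35/12))*1183 = (-35/4 + 1225/144 + 805/48)*1183 = (595/36)*1183 = 703885/36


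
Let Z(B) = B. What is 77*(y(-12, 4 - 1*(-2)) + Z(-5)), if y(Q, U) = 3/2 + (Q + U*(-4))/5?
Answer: -8239/10 ≈ -823.90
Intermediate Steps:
y(Q, U) = 3/2 - 4*U/5 + Q/5 (y(Q, U) = 3*(½) + (Q - 4*U)*(⅕) = 3/2 + (-4*U/5 + Q/5) = 3/2 - 4*U/5 + Q/5)
77*(y(-12, 4 - 1*(-2)) + Z(-5)) = 77*((3/2 - 4*(4 - 1*(-2))/5 + (⅕)*(-12)) - 5) = 77*((3/2 - 4*(4 + 2)/5 - 12/5) - 5) = 77*((3/2 - ⅘*6 - 12/5) - 5) = 77*((3/2 - 24/5 - 12/5) - 5) = 77*(-57/10 - 5) = 77*(-107/10) = -8239/10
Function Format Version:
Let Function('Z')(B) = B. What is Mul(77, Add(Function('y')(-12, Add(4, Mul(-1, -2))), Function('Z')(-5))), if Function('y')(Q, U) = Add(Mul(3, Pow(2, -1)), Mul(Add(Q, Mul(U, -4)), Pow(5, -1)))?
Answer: Rational(-8239, 10) ≈ -823.90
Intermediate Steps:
Function('y')(Q, U) = Add(Rational(3, 2), Mul(Rational(-4, 5), U), Mul(Rational(1, 5), Q)) (Function('y')(Q, U) = Add(Mul(3, Rational(1, 2)), Mul(Add(Q, Mul(-4, U)), Rational(1, 5))) = Add(Rational(3, 2), Add(Mul(Rational(-4, 5), U), Mul(Rational(1, 5), Q))) = Add(Rational(3, 2), Mul(Rational(-4, 5), U), Mul(Rational(1, 5), Q)))
Mul(77, Add(Function('y')(-12, Add(4, Mul(-1, -2))), Function('Z')(-5))) = Mul(77, Add(Add(Rational(3, 2), Mul(Rational(-4, 5), Add(4, Mul(-1, -2))), Mul(Rational(1, 5), -12)), -5)) = Mul(77, Add(Add(Rational(3, 2), Mul(Rational(-4, 5), Add(4, 2)), Rational(-12, 5)), -5)) = Mul(77, Add(Add(Rational(3, 2), Mul(Rational(-4, 5), 6), Rational(-12, 5)), -5)) = Mul(77, Add(Add(Rational(3, 2), Rational(-24, 5), Rational(-12, 5)), -5)) = Mul(77, Add(Rational(-57, 10), -5)) = Mul(77, Rational(-107, 10)) = Rational(-8239, 10)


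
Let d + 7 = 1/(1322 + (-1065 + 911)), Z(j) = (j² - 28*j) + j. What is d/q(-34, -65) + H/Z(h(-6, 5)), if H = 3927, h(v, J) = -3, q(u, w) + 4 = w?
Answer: 17623363/402960 ≈ 43.735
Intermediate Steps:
q(u, w) = -4 + w
Z(j) = j² - 27*j
d = -8175/1168 (d = -7 + 1/(1322 + (-1065 + 911)) = -7 + 1/(1322 - 154) = -7 + 1/1168 = -8175/1168 ≈ -6.9991)
d/q(-34, -65) + H/Z(h(-6, 5)) = -8175/(1168*(-4 - 65)) + 3927/((-3*(-27 - 3))) = -8175/1168/(-69) + 3927/((-3*(-30))) = -8175/1168*(-1/69) + 3927/90 = 2725/26864 + 3927*(1/90) = 2725/26864 + 1309/30 = 17623363/402960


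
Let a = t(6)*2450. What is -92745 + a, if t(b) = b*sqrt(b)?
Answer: -92745 + 14700*sqrt(6) ≈ -56738.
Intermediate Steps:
t(b) = b**(3/2)
a = 14700*sqrt(6) (a = 6**(3/2)*2450 = (6*sqrt(6))*2450 = 14700*sqrt(6) ≈ 36008.)
-92745 + a = -92745 + 14700*sqrt(6)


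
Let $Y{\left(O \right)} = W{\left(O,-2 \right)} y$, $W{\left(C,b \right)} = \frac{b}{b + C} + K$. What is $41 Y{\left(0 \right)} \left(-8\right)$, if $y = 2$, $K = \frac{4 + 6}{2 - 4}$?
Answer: $2624$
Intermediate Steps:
$K = -5$ ($K = \frac{10}{-2} = 10 \left(- \frac{1}{2}\right) = -5$)
$W{\left(C,b \right)} = -5 + \frac{b}{C + b}$ ($W{\left(C,b \right)} = \frac{b}{b + C} - 5 = \frac{b}{C + b} - 5 = -5 + \frac{b}{C + b}$)
$Y{\left(O \right)} = \frac{2 \left(8 - 5 O\right)}{-2 + O}$ ($Y{\left(O \right)} = \frac{- 5 O - -8}{O - 2} \cdot 2 = \frac{- 5 O + 8}{-2 + O} 2 = \frac{8 - 5 O}{-2 + O} 2 = \frac{2 \left(8 - 5 O\right)}{-2 + O}$)
$41 Y{\left(0 \right)} \left(-8\right) = 41 \frac{2 \left(8 - 0\right)}{-2 + 0} \left(-8\right) = 41 \frac{2 \left(8 + 0\right)}{-2} \left(-8\right) = 41 \cdot 2 \left(- \frac{1}{2}\right) 8 \left(-8\right) = 41 \left(-8\right) \left(-8\right) = \left(-328\right) \left(-8\right) = 2624$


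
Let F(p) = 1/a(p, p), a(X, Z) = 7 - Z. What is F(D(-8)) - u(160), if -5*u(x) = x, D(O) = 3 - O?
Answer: 127/4 ≈ 31.750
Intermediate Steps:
u(x) = -x/5
F(p) = 1/(7 - p)
F(D(-8)) - u(160) = -1/(-7 + (3 - 1*(-8))) - (-1)*160/5 = -1/(-7 + (3 + 8)) - 1*(-32) = -1/(-7 + 11) + 32 = -1/4 + 32 = 127/4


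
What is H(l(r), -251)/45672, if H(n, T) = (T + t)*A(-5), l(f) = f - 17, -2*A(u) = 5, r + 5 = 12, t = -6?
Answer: 1285/91344 ≈ 0.014068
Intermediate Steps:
r = 7 (r = -5 + 12 = 7)
A(u) = -5/2 (A(u) = -½*5 = -5/2)
l(f) = -17 + f
H(n, T) = 15 - 5*T/2 (H(n, T) = (T - 6)*(-5/2) = (-6 + T)*(-5/2) = 15 - 5*T/2)
H(l(r), -251)/45672 = (15 - 5/2*(-251))/45672 = (15 + 1255/2)*(1/45672) = (1285/2)*(1/45672) = 1285/91344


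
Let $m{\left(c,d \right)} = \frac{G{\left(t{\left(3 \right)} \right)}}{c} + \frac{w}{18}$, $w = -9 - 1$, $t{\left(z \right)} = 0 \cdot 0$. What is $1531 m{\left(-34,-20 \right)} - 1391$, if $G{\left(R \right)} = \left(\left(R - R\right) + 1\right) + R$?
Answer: $- \frac{699695}{306} \approx -2286.6$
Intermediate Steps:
$t{\left(z \right)} = 0$
$G{\left(R \right)} = 1 + R$ ($G{\left(R \right)} = \left(0 + 1\right) + R = 1 + R$)
$w = -10$
$m{\left(c,d \right)} = - \frac{5}{9} + \frac{1}{c}$ ($m{\left(c,d \right)} = \frac{1 + 0}{c} - \frac{10}{18} = 1 \frac{1}{c} - \frac{5}{9} = \frac{1}{c} - \frac{5}{9} = - \frac{5}{9} + \frac{1}{c}$)
$1531 m{\left(-34,-20 \right)} - 1391 = 1531 \left(- \frac{5}{9} + \frac{1}{-34}\right) - 1391 = 1531 \left(- \frac{5}{9} - \frac{1}{34}\right) - 1391 = 1531 \left(- \frac{179}{306}\right) - 1391 = - \frac{274049}{306} - 1391 = - \frac{699695}{306}$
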